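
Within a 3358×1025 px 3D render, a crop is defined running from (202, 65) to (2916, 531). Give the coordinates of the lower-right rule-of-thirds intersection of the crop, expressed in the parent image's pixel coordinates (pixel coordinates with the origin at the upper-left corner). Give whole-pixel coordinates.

(2011, 376)

Crop width = 2916 − 202 = 2714 px; one third is 904.67 px.
Crop height = 531 − 65 = 466 px; one third is 155.33 px.
The lower-right point is two-thirds across and two-thirds down within the crop:
x = 202 + 2 × 904.67 ≈ 2011; y = 65 + 2 × 155.33 ≈ 376.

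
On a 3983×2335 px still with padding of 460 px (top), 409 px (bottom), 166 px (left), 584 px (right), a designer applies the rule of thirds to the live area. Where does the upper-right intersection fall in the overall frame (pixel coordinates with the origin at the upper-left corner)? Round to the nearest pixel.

x = 2321 px, y = 949 px

Content width = 3983 − 166 − 584 = 3233 px; content height = 2335 − 460 − 409 = 1466 px.
Upper-right is two-thirds across and one-third down within the live area.
x = 166 + 2 × 3233/3 = 166 + 2155.33 ≈ 2321
y = 460 + 1 × 1466/3 = 460 + 488.67 ≈ 949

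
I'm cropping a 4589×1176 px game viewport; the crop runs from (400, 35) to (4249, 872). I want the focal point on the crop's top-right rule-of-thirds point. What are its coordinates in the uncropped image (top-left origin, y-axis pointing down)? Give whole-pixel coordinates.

Crop width = 4249 − 400 = 3849 px; one third is 1283.00 px.
Crop height = 872 − 35 = 837 px; one third is 279.00 px.
The top-right point is two-thirds across and one-third down within the crop:
x = 400 + 2 × 1283.00 ≈ 2966; y = 35 + 1 × 279.00 ≈ 314.

x = 2966 px, y = 314 px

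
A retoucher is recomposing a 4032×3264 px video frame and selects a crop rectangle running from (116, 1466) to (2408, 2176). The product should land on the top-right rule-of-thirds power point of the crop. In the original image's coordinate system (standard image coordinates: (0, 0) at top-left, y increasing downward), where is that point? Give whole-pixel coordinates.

x = 1644 px, y = 1703 px

Crop width = 2408 − 116 = 2292 px; one third is 764.00 px.
Crop height = 2176 − 1466 = 710 px; one third is 236.67 px.
The top-right point is two-thirds across and one-third down within the crop:
x = 116 + 2 × 764.00 ≈ 1644; y = 1466 + 1 × 236.67 ≈ 1703.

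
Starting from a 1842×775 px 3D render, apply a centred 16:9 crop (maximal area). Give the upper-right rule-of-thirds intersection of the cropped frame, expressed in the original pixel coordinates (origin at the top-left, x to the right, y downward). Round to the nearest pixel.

(1151, 258)

1842/775 > 16/9, so the 16:9 crop keeps the full height 775 and trims width to 775 × 16/9 = 1377.78 px.
Left offset = (1842 − 1377.78)/2 = 232.11 px; top offset = 0.
Upper-right is two-thirds across and one-third down within the crop:
x = 232.11 + 2 × 1377.78/3 ≈ 1151; y = 0.00 + 1 × 775.00/3 ≈ 258.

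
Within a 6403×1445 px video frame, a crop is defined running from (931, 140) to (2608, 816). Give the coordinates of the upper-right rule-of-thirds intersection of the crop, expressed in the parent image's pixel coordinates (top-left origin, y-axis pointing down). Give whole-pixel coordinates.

(2049, 365)

Crop width = 2608 − 931 = 1677 px; one third is 559.00 px.
Crop height = 816 − 140 = 676 px; one third is 225.33 px.
The upper-right point is two-thirds across and one-third down within the crop:
x = 931 + 2 × 559.00 ≈ 2049; y = 140 + 1 × 225.33 ≈ 365.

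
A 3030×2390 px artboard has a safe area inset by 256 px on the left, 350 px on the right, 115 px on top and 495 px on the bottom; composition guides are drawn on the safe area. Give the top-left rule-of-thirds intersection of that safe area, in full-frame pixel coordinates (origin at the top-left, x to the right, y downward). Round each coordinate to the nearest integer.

Content width = 3030 − 256 − 350 = 2424 px; content height = 2390 − 115 − 495 = 1780 px.
Top-left is one-third across and one-third down within the safe area.
x = 256 + 1 × 2424/3 = 256 + 808.00 ≈ 1064
y = 115 + 1 × 1780/3 = 115 + 593.33 ≈ 708

x = 1064 px, y = 708 px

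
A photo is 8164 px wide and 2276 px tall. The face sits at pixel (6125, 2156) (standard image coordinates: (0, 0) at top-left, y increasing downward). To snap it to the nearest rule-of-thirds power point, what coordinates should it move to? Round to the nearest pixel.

Third lines: x ∈ {2721, 5443}, y ∈ {759, 1517}.
6125 is closer to x = 5443; 2156 is closer to y = 1517.
So the nearest intersection is the lower-right power point.

(5443, 1517)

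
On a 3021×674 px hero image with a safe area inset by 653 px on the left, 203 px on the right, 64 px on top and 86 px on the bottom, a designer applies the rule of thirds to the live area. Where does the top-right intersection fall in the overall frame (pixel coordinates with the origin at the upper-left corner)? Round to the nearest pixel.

Content width = 3021 − 653 − 203 = 2165 px; content height = 674 − 64 − 86 = 524 px.
Top-right is two-thirds across and one-third down within the live area.
x = 653 + 2 × 2165/3 = 653 + 1443.33 ≈ 2096
y = 64 + 1 × 524/3 = 64 + 174.67 ≈ 239

x = 2096 px, y = 239 px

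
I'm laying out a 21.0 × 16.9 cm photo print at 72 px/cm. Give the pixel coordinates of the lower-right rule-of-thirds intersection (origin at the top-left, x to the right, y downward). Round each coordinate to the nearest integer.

In pixels the canvas is 21.0 × 72 = 1512 wide and 16.9 × 72 = 1216.8 tall.
The lower-right point is two-thirds across and two-thirds down:
x = 2 × 1512/3 ≈ 1008; y = 2 × 1216.8/3 ≈ 811.

x = 1008 px, y = 811 px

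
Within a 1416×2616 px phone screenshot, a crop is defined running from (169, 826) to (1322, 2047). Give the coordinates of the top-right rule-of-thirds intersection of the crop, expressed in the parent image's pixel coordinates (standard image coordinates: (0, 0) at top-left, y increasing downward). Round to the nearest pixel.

(938, 1233)

Crop width = 1322 − 169 = 1153 px; one third is 384.33 px.
Crop height = 2047 − 826 = 1221 px; one third is 407.00 px.
The top-right point is two-thirds across and one-third down within the crop:
x = 169 + 2 × 384.33 ≈ 938; y = 826 + 1 × 407.00 ≈ 1233.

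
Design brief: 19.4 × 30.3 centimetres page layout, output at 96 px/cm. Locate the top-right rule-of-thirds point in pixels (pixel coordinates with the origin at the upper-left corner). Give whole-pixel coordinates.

x = 1242 px, y = 970 px

In pixels the canvas is 19.4 × 96 = 1862.4 wide and 30.3 × 96 = 2908.8 tall.
The top-right point is two-thirds across and one-third down:
x = 2 × 1862.4/3 ≈ 1242; y = 1 × 2908.8/3 ≈ 970.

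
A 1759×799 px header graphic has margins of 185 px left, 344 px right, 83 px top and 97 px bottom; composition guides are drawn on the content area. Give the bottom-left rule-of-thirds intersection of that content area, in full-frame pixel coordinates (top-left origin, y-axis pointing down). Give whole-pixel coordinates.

Content width = 1759 − 185 − 344 = 1230 px; content height = 799 − 83 − 97 = 619 px.
Bottom-left is one-third across and two-thirds down within the content area.
x = 185 + 1 × 1230/3 = 185 + 410.00 ≈ 595
y = 83 + 2 × 619/3 = 83 + 412.67 ≈ 496

x = 595 px, y = 496 px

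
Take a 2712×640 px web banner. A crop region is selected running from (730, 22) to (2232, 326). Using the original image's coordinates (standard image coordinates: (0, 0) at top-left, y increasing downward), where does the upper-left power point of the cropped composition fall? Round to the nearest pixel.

x = 1231 px, y = 123 px

Crop width = 2232 − 730 = 1502 px; one third is 500.67 px.
Crop height = 326 − 22 = 304 px; one third is 101.33 px.
The upper-left point is one-third across and one-third down within the crop:
x = 730 + 1 × 500.67 ≈ 1231; y = 22 + 1 × 101.33 ≈ 123.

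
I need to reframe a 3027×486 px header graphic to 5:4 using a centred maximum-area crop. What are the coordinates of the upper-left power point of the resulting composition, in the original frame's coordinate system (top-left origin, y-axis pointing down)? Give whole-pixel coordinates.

3027/486 > 5/4, so the 5:4 crop keeps the full height 486 and trims width to 486 × 5/4 = 607.50 px.
Left offset = (3027 − 607.50)/2 = 1209.75 px; top offset = 0.
Upper-left is one-third across and one-third down within the crop:
x = 1209.75 + 1 × 607.50/3 ≈ 1412; y = 0.00 + 1 × 486.00/3 ≈ 162.

x = 1412 px, y = 162 px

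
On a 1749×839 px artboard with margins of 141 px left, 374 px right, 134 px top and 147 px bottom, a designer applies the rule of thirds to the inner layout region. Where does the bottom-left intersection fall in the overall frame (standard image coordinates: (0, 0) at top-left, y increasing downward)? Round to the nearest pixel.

x = 552 px, y = 506 px

Content width = 1749 − 141 − 374 = 1234 px; content height = 839 − 134 − 147 = 558 px.
Bottom-left is one-third across and two-thirds down within the inner layout region.
x = 141 + 1 × 1234/3 = 141 + 411.33 ≈ 552
y = 134 + 2 × 558/3 = 134 + 372.00 ≈ 506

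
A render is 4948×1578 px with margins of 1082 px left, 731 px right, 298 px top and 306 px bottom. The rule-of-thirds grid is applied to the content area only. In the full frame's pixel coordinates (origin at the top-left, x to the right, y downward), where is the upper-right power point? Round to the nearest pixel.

(3172, 623)

Content width = 4948 − 1082 − 731 = 3135 px; content height = 1578 − 298 − 306 = 974 px.
Upper-right is two-thirds across and one-third down within the content area.
x = 1082 + 2 × 3135/3 = 1082 + 2090.00 ≈ 3172
y = 298 + 1 × 974/3 = 298 + 324.67 ≈ 623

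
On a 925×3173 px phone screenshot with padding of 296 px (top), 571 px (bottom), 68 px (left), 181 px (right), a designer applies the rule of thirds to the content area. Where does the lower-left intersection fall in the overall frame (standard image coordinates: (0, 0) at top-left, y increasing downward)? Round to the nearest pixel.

x = 293 px, y = 1833 px

Content width = 925 − 68 − 181 = 676 px; content height = 3173 − 296 − 571 = 2306 px.
Lower-left is one-third across and two-thirds down within the content area.
x = 68 + 1 × 676/3 = 68 + 225.33 ≈ 293
y = 296 + 2 × 2306/3 = 296 + 1537.33 ≈ 1833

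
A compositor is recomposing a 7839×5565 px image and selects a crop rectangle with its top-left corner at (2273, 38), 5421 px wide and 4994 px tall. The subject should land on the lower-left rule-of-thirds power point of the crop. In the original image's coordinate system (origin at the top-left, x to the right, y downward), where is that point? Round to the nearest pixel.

One third of the crop width 5421 is 1807.00 px.
One third of the crop height 4994 is 1664.67 px.
The lower-left point is one-third across and two-thirds down within the crop:
x = 2273 + 1 × 1807.00 ≈ 4080; y = 38 + 2 × 1664.67 ≈ 3367.

x = 4080 px, y = 3367 px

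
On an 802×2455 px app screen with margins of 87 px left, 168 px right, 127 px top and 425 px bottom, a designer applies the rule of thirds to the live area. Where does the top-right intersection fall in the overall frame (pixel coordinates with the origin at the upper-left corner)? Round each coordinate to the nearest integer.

Content width = 802 − 87 − 168 = 547 px; content height = 2455 − 127 − 425 = 1903 px.
Top-right is two-thirds across and one-third down within the live area.
x = 87 + 2 × 547/3 = 87 + 364.67 ≈ 452
y = 127 + 1 × 1903/3 = 127 + 634.33 ≈ 761

x = 452 px, y = 761 px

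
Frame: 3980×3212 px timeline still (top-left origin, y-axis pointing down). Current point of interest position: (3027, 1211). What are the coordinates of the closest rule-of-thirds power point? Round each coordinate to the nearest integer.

x = 2653 px, y = 1071 px

Third lines: x ∈ {1327, 2653}, y ∈ {1071, 2141}.
3027 is closer to x = 2653; 1211 is closer to y = 1071.
So the nearest intersection is the upper-right power point.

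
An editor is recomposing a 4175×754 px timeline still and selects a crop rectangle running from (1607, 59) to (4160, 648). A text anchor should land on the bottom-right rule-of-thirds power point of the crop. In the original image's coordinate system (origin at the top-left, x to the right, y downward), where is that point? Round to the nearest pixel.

x = 3309 px, y = 452 px

Crop width = 4160 − 1607 = 2553 px; one third is 851.00 px.
Crop height = 648 − 59 = 589 px; one third is 196.33 px.
The bottom-right point is two-thirds across and two-thirds down within the crop:
x = 1607 + 2 × 851.00 ≈ 3309; y = 59 + 2 × 196.33 ≈ 452.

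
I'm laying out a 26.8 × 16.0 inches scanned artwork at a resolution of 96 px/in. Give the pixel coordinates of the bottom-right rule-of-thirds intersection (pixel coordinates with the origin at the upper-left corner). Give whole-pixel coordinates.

In pixels the canvas is 26.8 × 96 = 2572.8 wide and 16.0 × 96 = 1536 tall.
The bottom-right point is two-thirds across and two-thirds down:
x = 2 × 2572.8/3 ≈ 1715; y = 2 × 1536/3 ≈ 1024.

x = 1715 px, y = 1024 px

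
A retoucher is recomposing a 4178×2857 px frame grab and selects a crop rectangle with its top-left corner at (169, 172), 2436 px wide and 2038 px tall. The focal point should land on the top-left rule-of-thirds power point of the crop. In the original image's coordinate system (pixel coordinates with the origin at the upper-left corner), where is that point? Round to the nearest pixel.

One third of the crop width 2436 is 812.00 px.
One third of the crop height 2038 is 679.33 px.
The top-left point is one-third across and one-third down within the crop:
x = 169 + 1 × 812.00 ≈ 981; y = 172 + 1 × 679.33 ≈ 851.

(981, 851)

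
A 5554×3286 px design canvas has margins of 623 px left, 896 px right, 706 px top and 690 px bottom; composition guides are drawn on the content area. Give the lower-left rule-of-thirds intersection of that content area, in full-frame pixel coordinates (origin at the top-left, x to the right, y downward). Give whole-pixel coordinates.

Content width = 5554 − 623 − 896 = 4035 px; content height = 3286 − 706 − 690 = 1890 px.
Lower-left is one-third across and two-thirds down within the content area.
x = 623 + 1 × 4035/3 = 623 + 1345.00 ≈ 1968
y = 706 + 2 × 1890/3 = 706 + 1260.00 ≈ 1966

x = 1968 px, y = 1966 px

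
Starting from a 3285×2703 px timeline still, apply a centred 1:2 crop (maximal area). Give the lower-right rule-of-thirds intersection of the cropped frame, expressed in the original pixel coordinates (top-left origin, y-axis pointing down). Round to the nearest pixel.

3285/2703 > 1/2, so the 1:2 crop keeps the full height 2703 and trims width to 2703 × 1/2 = 1351.50 px.
Left offset = (3285 − 1351.50)/2 = 966.75 px; top offset = 0.
Lower-right is two-thirds across and two-thirds down within the crop:
x = 966.75 + 2 × 1351.50/3 ≈ 1868; y = 0.00 + 2 × 2703.00/3 ≈ 1802.

x = 1868 px, y = 1802 px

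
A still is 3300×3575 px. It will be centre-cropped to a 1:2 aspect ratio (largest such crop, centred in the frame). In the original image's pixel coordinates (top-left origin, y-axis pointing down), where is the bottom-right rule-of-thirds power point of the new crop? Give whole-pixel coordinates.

x = 1948 px, y = 2383 px

3300/3575 > 1/2, so the 1:2 crop keeps the full height 3575 and trims width to 3575 × 1/2 = 1787.50 px.
Left offset = (3300 − 1787.50)/2 = 756.25 px; top offset = 0.
Bottom-right is two-thirds across and two-thirds down within the crop:
x = 756.25 + 2 × 1787.50/3 ≈ 1948; y = 0.00 + 2 × 3575.00/3 ≈ 2383.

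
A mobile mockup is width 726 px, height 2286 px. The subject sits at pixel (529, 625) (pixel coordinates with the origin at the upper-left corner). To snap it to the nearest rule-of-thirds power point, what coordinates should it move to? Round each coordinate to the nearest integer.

Third lines: x ∈ {242, 484}, y ∈ {762, 1524}.
529 is closer to x = 484; 625 is closer to y = 762.
So the nearest intersection is the upper-right power point.

x = 484 px, y = 762 px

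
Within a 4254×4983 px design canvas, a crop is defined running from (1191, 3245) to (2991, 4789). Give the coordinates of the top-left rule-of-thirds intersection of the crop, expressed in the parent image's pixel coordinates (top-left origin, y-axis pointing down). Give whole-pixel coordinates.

Crop width = 2991 − 1191 = 1800 px; one third is 600.00 px.
Crop height = 4789 − 3245 = 1544 px; one third is 514.67 px.
The top-left point is one-third across and one-third down within the crop:
x = 1191 + 1 × 600.00 ≈ 1791; y = 3245 + 1 × 514.67 ≈ 3760.

x = 1791 px, y = 3760 px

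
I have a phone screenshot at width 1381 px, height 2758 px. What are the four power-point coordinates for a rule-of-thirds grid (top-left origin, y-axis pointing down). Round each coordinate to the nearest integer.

(460, 919), (921, 919), (460, 1839), (921, 1839)

One third of 1381 is 460.33; one third of 2758 is 919.33.
Vertical third lines at x = 460 and x = 921; horizontal third lines at y = 919 and y = 1839.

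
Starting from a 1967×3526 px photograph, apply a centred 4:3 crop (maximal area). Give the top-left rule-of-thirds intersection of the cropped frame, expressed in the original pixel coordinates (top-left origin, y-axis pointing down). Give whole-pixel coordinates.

1967/3526 < 4/3, so the 4:3 crop keeps the full width 1967 and trims height to 1967 × 3/4 = 1475.25 px.
Top offset = (3526 − 1475.25)/2 = 1025.38 px; left offset = 0.
Top-left is one-third across and one-third down within the crop:
x = 0.00 + 1 × 1967.00/3 ≈ 656; y = 1025.38 + 1 × 1475.25/3 ≈ 1517.

x = 656 px, y = 1517 px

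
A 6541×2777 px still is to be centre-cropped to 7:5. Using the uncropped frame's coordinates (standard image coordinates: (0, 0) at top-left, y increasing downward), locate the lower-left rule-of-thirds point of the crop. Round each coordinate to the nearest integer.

6541/2777 > 7/5, so the 7:5 crop keeps the full height 2777 and trims width to 2777 × 7/5 = 3887.80 px.
Left offset = (6541 − 3887.80)/2 = 1326.60 px; top offset = 0.
Lower-left is one-third across and two-thirds down within the crop:
x = 1326.60 + 1 × 3887.80/3 ≈ 2623; y = 0.00 + 2 × 2777.00/3 ≈ 1851.

(2623, 1851)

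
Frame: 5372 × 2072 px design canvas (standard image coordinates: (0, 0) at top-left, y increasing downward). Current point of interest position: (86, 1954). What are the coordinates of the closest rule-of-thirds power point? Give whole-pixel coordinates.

x = 1791 px, y = 1381 px

Third lines: x ∈ {1791, 3581}, y ∈ {691, 1381}.
86 is closer to x = 1791; 1954 is closer to y = 1381.
So the nearest intersection is the lower-left power point.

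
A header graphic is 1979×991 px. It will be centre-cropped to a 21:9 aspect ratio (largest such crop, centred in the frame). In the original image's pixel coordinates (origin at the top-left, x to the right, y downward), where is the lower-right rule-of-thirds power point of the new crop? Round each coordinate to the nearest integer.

x = 1319 px, y = 637 px

1979/991 < 21/9, so the 21:9 crop keeps the full width 1979 and trims height to 1979 × 9/21 = 848.14 px.
Top offset = (991 − 848.14)/2 = 71.43 px; left offset = 0.
Lower-right is two-thirds across and two-thirds down within the crop:
x = 0.00 + 2 × 1979.00/3 ≈ 1319; y = 71.43 + 2 × 848.14/3 ≈ 637.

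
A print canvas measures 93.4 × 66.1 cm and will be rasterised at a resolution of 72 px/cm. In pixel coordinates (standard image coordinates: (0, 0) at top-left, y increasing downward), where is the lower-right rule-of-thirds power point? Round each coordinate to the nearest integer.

In pixels the canvas is 93.4 × 72 = 6724.8 wide and 66.1 × 72 = 4759.2 tall.
The lower-right point is two-thirds across and two-thirds down:
x = 2 × 6724.8/3 ≈ 4483; y = 2 × 4759.2/3 ≈ 3173.

x = 4483 px, y = 3173 px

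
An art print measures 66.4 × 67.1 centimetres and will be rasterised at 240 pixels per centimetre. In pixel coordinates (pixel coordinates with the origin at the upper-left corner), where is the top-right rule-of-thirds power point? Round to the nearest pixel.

x = 10624 px, y = 5368 px

In pixels the canvas is 66.4 × 240 = 15936 wide and 67.1 × 240 = 16104 tall.
The top-right point is two-thirds across and one-third down:
x = 2 × 15936/3 ≈ 10624; y = 1 × 16104/3 ≈ 5368.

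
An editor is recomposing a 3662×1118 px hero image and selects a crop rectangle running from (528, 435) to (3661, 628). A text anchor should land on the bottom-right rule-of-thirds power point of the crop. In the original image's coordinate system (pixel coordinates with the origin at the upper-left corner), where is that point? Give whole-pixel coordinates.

x = 2617 px, y = 564 px

Crop width = 3661 − 528 = 3133 px; one third is 1044.33 px.
Crop height = 628 − 435 = 193 px; one third is 64.33 px.
The bottom-right point is two-thirds across and two-thirds down within the crop:
x = 528 + 2 × 1044.33 ≈ 2617; y = 435 + 2 × 64.33 ≈ 564.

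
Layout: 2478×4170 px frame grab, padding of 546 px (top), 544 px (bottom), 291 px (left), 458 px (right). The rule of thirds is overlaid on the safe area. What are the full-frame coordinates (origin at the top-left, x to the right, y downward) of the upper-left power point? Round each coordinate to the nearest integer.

x = 867 px, y = 1573 px

Content width = 2478 − 291 − 458 = 1729 px; content height = 4170 − 546 − 544 = 3080 px.
Upper-left is one-third across and one-third down within the safe area.
x = 291 + 1 × 1729/3 = 291 + 576.33 ≈ 867
y = 546 + 1 × 3080/3 = 546 + 1026.67 ≈ 1573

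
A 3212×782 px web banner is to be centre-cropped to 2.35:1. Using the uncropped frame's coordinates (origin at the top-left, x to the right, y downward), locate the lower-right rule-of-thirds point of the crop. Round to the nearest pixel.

x = 1912 px, y = 521 px

3212/782 > 2.35/1, so the 2.35:1 crop keeps the full height 782 and trims width to 782 × 2.35/1 = 1837.70 px.
Left offset = (3212 − 1837.70)/2 = 687.15 px; top offset = 0.
Lower-right is two-thirds across and two-thirds down within the crop:
x = 687.15 + 2 × 1837.70/3 ≈ 1912; y = 0.00 + 2 × 782.00/3 ≈ 521.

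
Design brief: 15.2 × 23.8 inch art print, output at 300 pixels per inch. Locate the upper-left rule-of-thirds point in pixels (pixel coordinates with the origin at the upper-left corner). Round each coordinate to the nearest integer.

x = 1520 px, y = 2380 px

In pixels the canvas is 15.2 × 300 = 4560 wide and 23.8 × 300 = 7140 tall.
The upper-left point is one-third across and one-third down:
x = 1 × 4560/3 ≈ 1520; y = 1 × 7140/3 ≈ 2380.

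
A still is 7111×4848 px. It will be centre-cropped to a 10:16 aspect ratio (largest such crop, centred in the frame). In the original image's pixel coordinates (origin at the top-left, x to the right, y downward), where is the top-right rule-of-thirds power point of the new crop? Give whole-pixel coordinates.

7111/4848 > 10/16, so the 10:16 crop keeps the full height 4848 and trims width to 4848 × 10/16 = 3030.00 px.
Left offset = (7111 − 3030.00)/2 = 2040.50 px; top offset = 0.
Top-right is two-thirds across and one-third down within the crop:
x = 2040.50 + 2 × 3030.00/3 ≈ 4061; y = 0.00 + 1 × 4848.00/3 ≈ 1616.

x = 4061 px, y = 1616 px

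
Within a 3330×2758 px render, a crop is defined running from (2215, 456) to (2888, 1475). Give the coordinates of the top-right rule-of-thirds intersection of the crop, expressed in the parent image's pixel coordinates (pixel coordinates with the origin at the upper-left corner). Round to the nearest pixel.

Crop width = 2888 − 2215 = 673 px; one third is 224.33 px.
Crop height = 1475 − 456 = 1019 px; one third is 339.67 px.
The top-right point is two-thirds across and one-third down within the crop:
x = 2215 + 2 × 224.33 ≈ 2664; y = 456 + 1 × 339.67 ≈ 796.

x = 2664 px, y = 796 px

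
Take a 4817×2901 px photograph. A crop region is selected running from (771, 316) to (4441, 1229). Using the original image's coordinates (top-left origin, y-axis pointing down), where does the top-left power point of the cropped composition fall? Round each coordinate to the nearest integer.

Crop width = 4441 − 771 = 3670 px; one third is 1223.33 px.
Crop height = 1229 − 316 = 913 px; one third is 304.33 px.
The top-left point is one-third across and one-third down within the crop:
x = 771 + 1 × 1223.33 ≈ 1994; y = 316 + 1 × 304.33 ≈ 620.

(1994, 620)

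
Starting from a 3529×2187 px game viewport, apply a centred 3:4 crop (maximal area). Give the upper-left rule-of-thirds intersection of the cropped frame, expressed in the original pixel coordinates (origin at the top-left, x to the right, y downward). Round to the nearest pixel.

(1491, 729)

3529/2187 > 3/4, so the 3:4 crop keeps the full height 2187 and trims width to 2187 × 3/4 = 1640.25 px.
Left offset = (3529 − 1640.25)/2 = 944.38 px; top offset = 0.
Upper-left is one-third across and one-third down within the crop:
x = 944.38 + 1 × 1640.25/3 ≈ 1491; y = 0.00 + 1 × 2187.00/3 ≈ 729.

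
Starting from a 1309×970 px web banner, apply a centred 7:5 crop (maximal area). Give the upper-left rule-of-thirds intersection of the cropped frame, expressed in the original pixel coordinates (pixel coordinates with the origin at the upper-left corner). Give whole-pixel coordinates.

1309/970 < 7/5, so the 7:5 crop keeps the full width 1309 and trims height to 1309 × 5/7 = 935.00 px.
Top offset = (970 − 935.00)/2 = 17.50 px; left offset = 0.
Upper-left is one-third across and one-third down within the crop:
x = 0.00 + 1 × 1309.00/3 ≈ 436; y = 17.50 + 1 × 935.00/3 ≈ 329.

x = 436 px, y = 329 px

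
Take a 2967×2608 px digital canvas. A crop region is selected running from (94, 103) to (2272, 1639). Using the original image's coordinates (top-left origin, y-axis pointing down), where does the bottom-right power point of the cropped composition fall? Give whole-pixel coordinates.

x = 1546 px, y = 1127 px

Crop width = 2272 − 94 = 2178 px; one third is 726.00 px.
Crop height = 1639 − 103 = 1536 px; one third is 512.00 px.
The bottom-right point is two-thirds across and two-thirds down within the crop:
x = 94 + 2 × 726.00 ≈ 1546; y = 103 + 2 × 512.00 ≈ 1127.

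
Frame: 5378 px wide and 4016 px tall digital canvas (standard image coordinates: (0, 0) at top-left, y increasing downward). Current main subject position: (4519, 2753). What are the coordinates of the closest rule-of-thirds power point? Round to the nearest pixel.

Third lines: x ∈ {1793, 3585}, y ∈ {1339, 2677}.
4519 is closer to x = 3585; 2753 is closer to y = 2677.
So the nearest intersection is the lower-right power point.

x = 3585 px, y = 2677 px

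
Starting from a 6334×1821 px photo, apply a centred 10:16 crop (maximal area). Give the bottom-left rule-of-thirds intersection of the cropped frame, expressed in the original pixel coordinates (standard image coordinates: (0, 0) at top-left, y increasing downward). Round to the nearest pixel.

x = 2977 px, y = 1214 px

6334/1821 > 10/16, so the 10:16 crop keeps the full height 1821 and trims width to 1821 × 10/16 = 1138.12 px.
Left offset = (6334 − 1138.12)/2 = 2597.94 px; top offset = 0.
Bottom-left is one-third across and two-thirds down within the crop:
x = 2597.94 + 1 × 1138.12/3 ≈ 2977; y = 0.00 + 2 × 1821.00/3 ≈ 1214.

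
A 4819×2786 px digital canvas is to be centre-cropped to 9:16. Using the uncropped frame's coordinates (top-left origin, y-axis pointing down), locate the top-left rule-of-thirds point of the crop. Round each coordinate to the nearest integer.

4819/2786 > 9/16, so the 9:16 crop keeps the full height 2786 and trims width to 2786 × 9/16 = 1567.12 px.
Left offset = (4819 − 1567.12)/2 = 1625.94 px; top offset = 0.
Top-left is one-third across and one-third down within the crop:
x = 1625.94 + 1 × 1567.12/3 ≈ 2148; y = 0.00 + 1 × 2786.00/3 ≈ 929.

(2148, 929)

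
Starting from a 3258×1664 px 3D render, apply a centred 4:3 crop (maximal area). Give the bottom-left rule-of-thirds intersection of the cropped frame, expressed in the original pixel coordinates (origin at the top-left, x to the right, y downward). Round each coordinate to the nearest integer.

(1259, 1109)

3258/1664 > 4/3, so the 4:3 crop keeps the full height 1664 and trims width to 1664 × 4/3 = 2218.67 px.
Left offset = (3258 − 2218.67)/2 = 519.67 px; top offset = 0.
Bottom-left is one-third across and two-thirds down within the crop:
x = 519.67 + 1 × 2218.67/3 ≈ 1259; y = 0.00 + 2 × 1664.00/3 ≈ 1109.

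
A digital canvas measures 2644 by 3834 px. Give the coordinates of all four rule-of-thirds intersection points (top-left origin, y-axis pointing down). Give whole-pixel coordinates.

One third of 2644 is 881.33; one third of 3834 is 1278.
Vertical third lines at x = 881 and x = 1763; horizontal third lines at y = 1278 and y = 2556.

(881, 1278), (1763, 1278), (881, 2556), (1763, 2556)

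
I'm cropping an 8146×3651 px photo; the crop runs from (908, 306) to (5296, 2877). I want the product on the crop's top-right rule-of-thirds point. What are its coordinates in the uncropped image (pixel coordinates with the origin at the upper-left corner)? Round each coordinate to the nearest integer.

(3833, 1163)

Crop width = 5296 − 908 = 4388 px; one third is 1462.67 px.
Crop height = 2877 − 306 = 2571 px; one third is 857.00 px.
The top-right point is two-thirds across and one-third down within the crop:
x = 908 + 2 × 1462.67 ≈ 3833; y = 306 + 1 × 857.00 ≈ 1163.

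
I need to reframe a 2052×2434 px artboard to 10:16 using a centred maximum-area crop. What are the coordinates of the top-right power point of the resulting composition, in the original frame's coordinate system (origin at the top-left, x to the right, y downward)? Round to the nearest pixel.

x = 1280 px, y = 811 px

2052/2434 > 10/16, so the 10:16 crop keeps the full height 2434 and trims width to 2434 × 10/16 = 1521.25 px.
Left offset = (2052 − 1521.25)/2 = 265.38 px; top offset = 0.
Top-right is two-thirds across and one-third down within the crop:
x = 265.38 + 2 × 1521.25/3 ≈ 1280; y = 0.00 + 1 × 2434.00/3 ≈ 811.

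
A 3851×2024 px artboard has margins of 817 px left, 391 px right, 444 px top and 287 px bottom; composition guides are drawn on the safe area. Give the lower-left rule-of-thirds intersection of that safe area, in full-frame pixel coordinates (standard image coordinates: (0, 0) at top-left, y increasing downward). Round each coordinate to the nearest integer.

Content width = 3851 − 817 − 391 = 2643 px; content height = 2024 − 444 − 287 = 1293 px.
Lower-left is one-third across and two-thirds down within the safe area.
x = 817 + 1 × 2643/3 = 817 + 881.00 ≈ 1698
y = 444 + 2 × 1293/3 = 444 + 862.00 ≈ 1306

(1698, 1306)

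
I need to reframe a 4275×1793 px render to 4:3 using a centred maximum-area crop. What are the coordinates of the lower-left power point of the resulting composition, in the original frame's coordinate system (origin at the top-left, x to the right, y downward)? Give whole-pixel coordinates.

x = 1739 px, y = 1195 px

4275/1793 > 4/3, so the 4:3 crop keeps the full height 1793 and trims width to 1793 × 4/3 = 2390.67 px.
Left offset = (4275 − 2390.67)/2 = 942.17 px; top offset = 0.
Lower-left is one-third across and two-thirds down within the crop:
x = 942.17 + 1 × 2390.67/3 ≈ 1739; y = 0.00 + 2 × 1793.00/3 ≈ 1195.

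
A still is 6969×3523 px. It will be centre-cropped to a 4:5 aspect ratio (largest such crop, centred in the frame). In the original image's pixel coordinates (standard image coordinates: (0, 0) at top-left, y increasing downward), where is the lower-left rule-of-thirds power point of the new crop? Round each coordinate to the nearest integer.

6969/3523 > 4/5, so the 4:5 crop keeps the full height 3523 and trims width to 3523 × 4/5 = 2818.40 px.
Left offset = (6969 − 2818.40)/2 = 2075.30 px; top offset = 0.
Lower-left is one-third across and two-thirds down within the crop:
x = 2075.30 + 1 × 2818.40/3 ≈ 3015; y = 0.00 + 2 × 3523.00/3 ≈ 2349.

(3015, 2349)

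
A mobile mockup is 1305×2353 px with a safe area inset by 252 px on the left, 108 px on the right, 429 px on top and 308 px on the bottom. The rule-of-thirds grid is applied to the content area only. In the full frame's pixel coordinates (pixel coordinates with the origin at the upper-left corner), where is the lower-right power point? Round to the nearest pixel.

Content width = 1305 − 252 − 108 = 945 px; content height = 2353 − 429 − 308 = 1616 px.
Lower-right is two-thirds across and two-thirds down within the content area.
x = 252 + 2 × 945/3 = 252 + 630.00 ≈ 882
y = 429 + 2 × 1616/3 = 429 + 1077.33 ≈ 1506

(882, 1506)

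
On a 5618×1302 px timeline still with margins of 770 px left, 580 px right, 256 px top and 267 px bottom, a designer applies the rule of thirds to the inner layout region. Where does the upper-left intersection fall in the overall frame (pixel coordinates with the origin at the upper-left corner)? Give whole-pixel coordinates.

(2193, 516)

Content width = 5618 − 770 − 580 = 4268 px; content height = 1302 − 256 − 267 = 779 px.
Upper-left is one-third across and one-third down within the inner layout region.
x = 770 + 1 × 4268/3 = 770 + 1422.67 ≈ 2193
y = 256 + 1 × 779/3 = 256 + 259.67 ≈ 516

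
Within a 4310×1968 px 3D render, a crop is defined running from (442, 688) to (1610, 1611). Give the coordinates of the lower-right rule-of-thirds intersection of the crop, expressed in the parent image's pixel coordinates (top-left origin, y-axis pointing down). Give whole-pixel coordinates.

Crop width = 1610 − 442 = 1168 px; one third is 389.33 px.
Crop height = 1611 − 688 = 923 px; one third is 307.67 px.
The lower-right point is two-thirds across and two-thirds down within the crop:
x = 442 + 2 × 389.33 ≈ 1221; y = 688 + 2 × 307.67 ≈ 1303.

(1221, 1303)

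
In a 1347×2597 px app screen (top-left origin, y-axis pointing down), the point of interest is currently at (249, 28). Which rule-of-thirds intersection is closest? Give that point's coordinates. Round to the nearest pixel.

x = 449 px, y = 866 px

Third lines: x ∈ {449, 898}, y ∈ {866, 1731}.
249 is closer to x = 449; 28 is closer to y = 866.
So the nearest intersection is the upper-left power point.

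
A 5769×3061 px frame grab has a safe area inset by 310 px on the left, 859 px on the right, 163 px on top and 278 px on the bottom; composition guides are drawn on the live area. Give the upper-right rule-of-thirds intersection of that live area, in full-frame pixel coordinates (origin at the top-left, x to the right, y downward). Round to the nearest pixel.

(3377, 1036)

Content width = 5769 − 310 − 859 = 4600 px; content height = 3061 − 163 − 278 = 2620 px.
Upper-right is two-thirds across and one-third down within the live area.
x = 310 + 2 × 4600/3 = 310 + 3066.67 ≈ 3377
y = 163 + 1 × 2620/3 = 163 + 873.33 ≈ 1036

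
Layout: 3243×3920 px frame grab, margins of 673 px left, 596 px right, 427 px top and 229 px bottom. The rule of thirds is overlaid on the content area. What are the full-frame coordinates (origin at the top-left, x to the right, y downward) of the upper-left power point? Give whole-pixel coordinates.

x = 1331 px, y = 1515 px

Content width = 3243 − 673 − 596 = 1974 px; content height = 3920 − 427 − 229 = 3264 px.
Upper-left is one-third across and one-third down within the content area.
x = 673 + 1 × 1974/3 = 673 + 658.00 ≈ 1331
y = 427 + 1 × 3264/3 = 427 + 1088.00 ≈ 1515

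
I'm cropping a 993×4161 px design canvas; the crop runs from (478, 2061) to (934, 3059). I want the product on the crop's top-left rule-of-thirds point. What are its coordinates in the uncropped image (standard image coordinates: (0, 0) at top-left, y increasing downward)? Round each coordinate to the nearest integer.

x = 630 px, y = 2394 px

Crop width = 934 − 478 = 456 px; one third is 152.00 px.
Crop height = 3059 − 2061 = 998 px; one third is 332.67 px.
The top-left point is one-third across and one-third down within the crop:
x = 478 + 1 × 152.00 ≈ 630; y = 2061 + 1 × 332.67 ≈ 2394.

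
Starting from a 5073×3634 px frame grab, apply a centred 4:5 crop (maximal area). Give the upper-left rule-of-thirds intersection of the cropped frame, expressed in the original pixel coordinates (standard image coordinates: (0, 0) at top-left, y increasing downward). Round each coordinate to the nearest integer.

5073/3634 > 4/5, so the 4:5 crop keeps the full height 3634 and trims width to 3634 × 4/5 = 2907.20 px.
Left offset = (5073 − 2907.20)/2 = 1082.90 px; top offset = 0.
Upper-left is one-third across and one-third down within the crop:
x = 1082.90 + 1 × 2907.20/3 ≈ 2052; y = 0.00 + 1 × 3634.00/3 ≈ 1211.

(2052, 1211)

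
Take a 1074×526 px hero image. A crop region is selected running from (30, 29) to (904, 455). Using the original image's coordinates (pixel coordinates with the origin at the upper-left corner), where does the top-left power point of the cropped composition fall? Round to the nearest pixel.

Crop width = 904 − 30 = 874 px; one third is 291.33 px.
Crop height = 455 − 29 = 426 px; one third is 142.00 px.
The top-left point is one-third across and one-third down within the crop:
x = 30 + 1 × 291.33 ≈ 321; y = 29 + 1 × 142.00 ≈ 171.

(321, 171)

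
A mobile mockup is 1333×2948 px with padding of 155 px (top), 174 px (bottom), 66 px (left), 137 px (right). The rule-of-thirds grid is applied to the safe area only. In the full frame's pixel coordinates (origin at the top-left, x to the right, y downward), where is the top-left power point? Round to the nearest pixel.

Content width = 1333 − 66 − 137 = 1130 px; content height = 2948 − 155 − 174 = 2619 px.
Top-left is one-third across and one-third down within the safe area.
x = 66 + 1 × 1130/3 = 66 + 376.67 ≈ 443
y = 155 + 1 × 2619/3 = 155 + 873.00 ≈ 1028

(443, 1028)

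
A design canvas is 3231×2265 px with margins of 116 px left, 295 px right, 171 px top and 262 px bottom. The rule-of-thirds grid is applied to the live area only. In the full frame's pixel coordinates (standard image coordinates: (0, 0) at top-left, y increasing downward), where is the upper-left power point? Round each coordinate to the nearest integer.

x = 1056 px, y = 782 px

Content width = 3231 − 116 − 295 = 2820 px; content height = 2265 − 171 − 262 = 1832 px.
Upper-left is one-third across and one-third down within the live area.
x = 116 + 1 × 2820/3 = 116 + 940.00 ≈ 1056
y = 171 + 1 × 1832/3 = 171 + 610.67 ≈ 782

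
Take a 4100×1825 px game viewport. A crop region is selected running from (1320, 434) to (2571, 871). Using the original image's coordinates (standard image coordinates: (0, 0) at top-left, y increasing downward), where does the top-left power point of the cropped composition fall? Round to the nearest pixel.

Crop width = 2571 − 1320 = 1251 px; one third is 417.00 px.
Crop height = 871 − 434 = 437 px; one third is 145.67 px.
The top-left point is one-third across and one-third down within the crop:
x = 1320 + 1 × 417.00 ≈ 1737; y = 434 + 1 × 145.67 ≈ 580.

x = 1737 px, y = 580 px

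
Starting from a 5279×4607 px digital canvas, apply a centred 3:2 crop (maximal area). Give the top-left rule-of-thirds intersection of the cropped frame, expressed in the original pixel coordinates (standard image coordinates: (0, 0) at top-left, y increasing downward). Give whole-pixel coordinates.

5279/4607 < 3/2, so the 3:2 crop keeps the full width 5279 and trims height to 5279 × 2/3 = 3519.33 px.
Top offset = (4607 − 3519.33)/2 = 543.83 px; left offset = 0.
Top-left is one-third across and one-third down within the crop:
x = 0.00 + 1 × 5279.00/3 ≈ 1760; y = 543.83 + 1 × 3519.33/3 ≈ 1717.

(1760, 1717)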